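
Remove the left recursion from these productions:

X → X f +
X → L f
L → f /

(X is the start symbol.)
X is directly left-recursive. The standard transformation for
  A → A α₁ | ... | A α_m | β₁ | ... | β_n
is
  A  → β₁ A' | ... | β_n A'
  A' → α₁ A' | ... | α_m A' | ε

X → L f becomes X → L f X'
X → X f + becomes X' → f + X'
Add X' → ε

Productions for other non-terminals are unchanged:
  L → f /

Resulting grammar:
X → L f X'
X' → f + X'
X' → ε
L → f /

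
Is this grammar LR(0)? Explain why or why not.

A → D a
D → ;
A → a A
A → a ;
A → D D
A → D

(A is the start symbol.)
A grammar is LR(0) if no state in the canonical LR(0) collection has:
  - both a shift item (dot before a terminal) and a complete item (shift-reduce conflict), or
  - two or more complete items (reduce-reduce conflict; the accept item [A' → A .] counts as a complete item here).

Augment with A' → A and build the canonical LR(0) collection (I0 = CLOSURE({[A' → . A]}), then GOTO on every symbol after a dot until no new states appear). It has 9 states:
  I0: { [A → . D D], [A → . D a], [A → . D], [A → . a ;], [A → . a A], [A' → . A], [D → . ;] }  — shift
  I1: { [D → ; .] }  — reduce
  I2: { [A' → A .] }  — accept
  I3: { [A → D . D], [A → D . a], [A → D .], [D → . ;] }  — shift, reduce
  I4: { [A → . D D], [A → . D a], [A → . D], [A → . a ;], [A → . a A], [A → a . ;], [A → a . A], [D → . ;] }  — shift
  I5: { [A → a ; .], [D → ; .] }  — 2 reduces
  I6: { [A → a A .] }  — reduce
  I7: { [A → D D .] }  — reduce
  I8: { [A → D a .] }  — reduce

Conflict in state I3:
  Shift-reduce conflict between [A → D .] and [A → D . a]
So the grammar is NOT LR(0).

Answer: No. Shift-reduce conflict between [A → D .] and [A → D . a]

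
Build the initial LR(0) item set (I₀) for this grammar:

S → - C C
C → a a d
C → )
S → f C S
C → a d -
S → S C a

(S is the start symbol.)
First, augment the grammar with S' → S
I₀ = CLOSURE({ [S' → . S] }):
  [S' → . S] has the dot before S: add [S → . - C C], [S → . f C S], [S → . S C a]
No further items can be added.

I₀ = { [S → . - C C], [S → . S C a], [S → . f C S], [S' → . S] }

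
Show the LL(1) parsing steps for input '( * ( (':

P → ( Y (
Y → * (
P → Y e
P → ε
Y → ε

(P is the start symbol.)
Stack is shown with the top on the left.

Stack    Input      Action
--------------------------
P $      ( * ( ( $  output P → ( Y (
( Y ( $  ( * ( ( $  match '('
Y ( $    * ( ( $    output Y → * (
* ( ( $  * ( ( $    match '*'
( ( $    ( ( $      match '('
( $      ( $        match '('
$        $          accept

The string is accepted.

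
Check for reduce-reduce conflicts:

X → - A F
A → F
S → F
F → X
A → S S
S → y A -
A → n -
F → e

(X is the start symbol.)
Yes — I4: [A → F .] vs [S → F .]

A reduce-reduce conflict occurs when an LR(0) state has two complete items [A → α .] and [B → β .] — both call for a reduction, and with no lookahead the parser cannot choose between them.

Augment with X' → X and build the canonical LR(0) collection (I0 = CLOSURE({[X' → . X]}), then GOTO on every symbol after a dot until no new states appear). It has 16 states:
  I0: { [X → . - A F], [X' → . X] }  — shift
  I1: { [A → . F], [A → . S S], [A → . n -], [F → . X], [F → . e], [S → . F], [S → . y A -], [X → - . A F], [X → . - A F] }  — shift
  I2: { [X' → X .] }  — accept
  I3: { [F → . X], [F → . e], [X → - A . F], [X → . - A F] }  — shift
  I4: { [A → F .], [S → F .] }  — 2 reduces
  I5: { [A → S . S], [F → . X], [F → . e], [S → . F], [S → . y A -], [X → . - A F] }  — shift
  I6: { [F → X .] }  — reduce
  I7: { [F → e .] }  — reduce
  I8: { [A → n . -] }  — shift
  I9: { [A → . F], [A → . S S], [A → . n -], [F → . X], [F → . e], [S → . F], [S → . y A -], [S → y . A -], [X → . - A F] }  — shift
  I10: { [S → y A . -] }  — shift
  I11: { [S → y A - .] }  — reduce
  I12: { [A → n - .] }  — reduce
  I13: { [S → F .] }  — reduce
  I14: { [A → S S .] }  — reduce
  I15: { [X → - A F .] }  — reduce

I4 contains complete items [A → F .], [S → F .] — reduce-reduce conflict.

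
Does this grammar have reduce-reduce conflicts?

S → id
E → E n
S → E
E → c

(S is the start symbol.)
Augment with S' → S and build the canonical LR(0) collection (I0 = CLOSURE({[S' → . S]}), then GOTO on every symbol after a dot until no new states appear). It has 6 states:
  I0: { [E → . E n], [E → . c], [S → . E], [S → . id], [S' → . S] }  — shift
  I1: { [E → E . n], [S → E .] }  — shift, reduce
  I2: { [S' → S .] }  — accept
  I3: { [E → c .] }  — reduce
  I4: { [S → id .] }  — reduce
  I5: { [E → E n .] }  — reduce

No state contains more than one complete item.

Answer: No reduce-reduce conflicts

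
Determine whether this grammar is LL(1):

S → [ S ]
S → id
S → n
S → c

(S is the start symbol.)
Yes, the grammar is LL(1).

A grammar is LL(1) if for each non-terminal N with multiple productions, the predict sets of those productions are pairwise disjoint, where PREDICT(N → α) = (FIRST(α) \ {ε}) ∪ (FOLLOW(N) if α ⇒* ε).

For S:
  PREDICT(S → '[' S ']') = { '[' }
  PREDICT(S → id) = { 'id' }
  PREDICT(S → n) = { 'n' }
  PREDICT(S → c) = { 'c' }

All predict sets are disjoint. The grammar IS LL(1).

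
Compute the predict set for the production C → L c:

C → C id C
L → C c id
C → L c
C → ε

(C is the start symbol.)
PREDICT(C → L c) = (FIRST(RHS) \ {ε}) ∪ (FOLLOW(C) if ε ∈ FIRST(RHS), i.e. RHS ⇒* ε)
FIRST(L) = { 'c', 'id' }
FIRST(L c) = { 'c', 'id' }
ε ∉ FIRST(L c), so FOLLOW(C) is not added.
PREDICT(C → L c) = { 'c', 'id' }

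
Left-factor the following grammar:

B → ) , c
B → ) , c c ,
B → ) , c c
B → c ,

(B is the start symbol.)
B → ) , c B'
B' → ε
B' → c B''
B'' → ,
B'' → ε
B → c ,

Left-factoring transforms A → αβ₁ | αβ₂ into A → αA' and A' → β₁ | β₂
(α is the longest common prefix among the alternatives). Repeat until
no nonterminal has two alternatives with a common prefix.

Round 1: B has alternatives sharing prefix ') , c'. Introduce B': B → ) , c B'
  Add: B' → ε
  Add: B' → c ,
  Add: B' → c

Round 2: B' has alternatives sharing prefix 'c'. Introduce B'': B' → c B''
  Add: B'' → ,
  Add: B'' → ε

No remaining common prefixes — done.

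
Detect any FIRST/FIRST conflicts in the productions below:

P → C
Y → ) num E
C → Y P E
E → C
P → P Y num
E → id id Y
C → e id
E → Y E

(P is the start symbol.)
A FIRST/FIRST conflict occurs when two productions N → α and N → β for the same non-terminal have FIRST(α) ∩ FIRST(β) ≠ ∅ (with ε ∈ FIRST of a nullable right-hand side, so two nullable alternatives also conflict).

FIRST sets of the non-terminals at (or reachable through a nullable prefix from) the front of some alternative:
  FIRST(C) = { ')', 'e' }
  FIRST(P) = { ')', 'e' }
  FIRST(Y) = { ')' }

Productions for P:
  P → C: FIRST = { ')', 'e' }
  P → P Y num: FIRST = { ')', 'e' }
Productions for C:
  C → Y P E: FIRST = { ')' }
  C → e id: FIRST = { 'e' }
Productions for E:
  E → C: FIRST = { ')', 'e' }
  E → id id Y: FIRST = { 'id' }
  E → Y E: FIRST = { ')' }
Y has only one production, so no FIRST/FIRST conflict is possible there.

Conflict for P: P → C and P → P Y num
  Overlap: { ')', 'e' }
Conflict for E: E → C and E → Y E
  Overlap: { ')' }

Answer: Yes. P → C / P → P Y num on { ')', 'e' }; E → C / E → Y E on { ')' }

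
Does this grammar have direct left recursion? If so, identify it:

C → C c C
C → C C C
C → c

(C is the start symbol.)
Direct left recursion occurs when N → N α for some non-terminal N (the right-hand side begins with the left-hand side itself).

C → C c C: LEFT RECURSIVE (starts with C)
C → C C C: LEFT RECURSIVE (starts with C)
C → c: starts with c

The grammar has direct left recursion on: C.

Answer: Yes, C is left-recursive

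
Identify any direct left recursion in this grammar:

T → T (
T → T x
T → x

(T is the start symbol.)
Yes, T is left-recursive

Direct left recursion occurs when N → N α for some non-terminal N (the right-hand side begins with the left-hand side itself).

T → T (: LEFT RECURSIVE (starts with T)
T → T x: LEFT RECURSIVE (starts with T)
T → x: starts with x

The grammar has direct left recursion on: T.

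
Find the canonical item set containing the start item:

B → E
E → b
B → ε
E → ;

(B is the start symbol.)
First, augment the grammar with B' → B
I₀ = CLOSURE({ [B' → . B] }):
  [B' → . B] has the dot before B: add [B → . E], [B → .]
  [B → . E] has the dot before E: add [E → . b], [E → . ;]
No further items can be added.

I₀ = { [B → . E], [B → .], [B' → . B], [E → . ;], [E → . b] }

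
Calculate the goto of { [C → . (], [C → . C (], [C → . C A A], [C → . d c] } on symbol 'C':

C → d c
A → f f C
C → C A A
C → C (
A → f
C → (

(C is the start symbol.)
GOTO(I, 'C') = CLOSURE({ [A → αX.β] : [A → α.Xβ] ∈ I, X = 'C' })

Items with dot before 'C', with the dot advanced:
  [C → . C (] → [C → C . (]
  [C → . C A A] → [C → C . A A]
Closure of the advanced items:
  [C → C . A A] has the dot before A: add [A → . f f C], [A → . f]

GOTO = { [A → . f f C], [A → . f], [C → C . (], [C → C . A A] }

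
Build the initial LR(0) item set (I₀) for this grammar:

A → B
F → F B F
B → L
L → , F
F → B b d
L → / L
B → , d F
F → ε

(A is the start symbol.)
{ [A → . B], [A' → . A], [B → . , d F], [B → . L], [L → . , F], [L → . / L] }

First, augment the grammar with A' → A
I₀ = CLOSURE({ [A' → . A] }):
  [A' → . A] has the dot before A: add [A → . B]
  [A → . B] has the dot before B: add [B → . L], [B → . , d F]
  [B → . L] has the dot before L: add [L → . , F], [L → . / L]
No further items can be added.

I₀ = { [A → . B], [A' → . A], [B → . , d F], [B → . L], [L → . , F], [L → . / L] }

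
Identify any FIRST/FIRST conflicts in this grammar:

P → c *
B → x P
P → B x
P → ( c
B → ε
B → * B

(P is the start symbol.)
FIRST sets of the non-terminals at (or reachable through a nullable prefix from) the front of some alternative:
  FIRST(B) = { '*', 'x', ε }

Productions for P:
  P → c *: FIRST = { 'c' }
  P → B x: FIRST = { '*', 'x' }
  P → ( c: FIRST = { '(' }
Productions for B:
  B → x P: FIRST = { 'x' }
  B → ε: FIRST = { ε }
  B → * B: FIRST = { '*' }

All alternatives of each non-terminal have pairwise disjoint FIRST sets.

Answer: No FIRST/FIRST conflicts.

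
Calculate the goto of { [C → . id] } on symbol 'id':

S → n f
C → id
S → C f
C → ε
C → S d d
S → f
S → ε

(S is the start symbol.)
{ [C → id .] }

GOTO(I, 'id') = CLOSURE({ [A → αX.β] : [A → α.Xβ] ∈ I, X = 'id' })

Items with dot before 'id', with the dot advanced:
  [C → . id] → [C → id .]
Closure adds nothing (no advanced item has the dot before a non-terminal).

GOTO = { [C → id .] }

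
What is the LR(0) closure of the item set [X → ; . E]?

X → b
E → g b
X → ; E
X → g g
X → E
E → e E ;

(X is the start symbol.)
To compute CLOSURE, for each item [A → α.Bβ] where B is a non-terminal, add [B → .γ] for all productions B → γ; repeat for the newly added items until nothing changes.

Start with: [X → ; . E]
  [X → ; . E] has the dot before E: add [E → . g b], [E → . e E ;]
No further items can be added.

CLOSURE = { [E → . e E ;], [E → . g b], [X → ; . E] }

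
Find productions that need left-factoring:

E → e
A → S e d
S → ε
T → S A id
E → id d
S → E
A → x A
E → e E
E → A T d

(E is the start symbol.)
Yes, E has productions with common prefix 'e'

Left-factoring is needed when two productions for the same non-terminal
share a common prefix on the right-hand side.

Productions for E:
  E → e
  E → id d
  E → e E
  E → A T d
Productions for A:
  A → S e d
  A → x A
Productions for S:
  S → ε
  S → E

Found common prefix 'e' in productions for E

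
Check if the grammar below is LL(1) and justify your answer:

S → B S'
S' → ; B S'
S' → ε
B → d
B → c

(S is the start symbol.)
Yes, the grammar is LL(1).

A grammar is LL(1) if for each non-terminal N with multiple productions, the predict sets of those productions are pairwise disjoint, where PREDICT(N → α) = (FIRST(α) \ {ε}) ∪ (FOLLOW(N) if α ⇒* ε).

Relevant sets:
  FOLLOW(S') = { $ }

For S':
  PREDICT(S' → ';' B S') = { ';' }
  PREDICT(S' → ε) = { $ }
For B:
  PREDICT(B → d) = { 'd' }
  PREDICT(B → c) = { 'c' }
S has a single production, so nothing to check there.

All predict sets are disjoint. The grammar IS LL(1).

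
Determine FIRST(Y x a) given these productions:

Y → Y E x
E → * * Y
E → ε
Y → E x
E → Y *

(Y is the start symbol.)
FIRST sets of the non-terminals involved (from the grammar, by fixed-point iteration):
  FIRST(Y) = { '*', 'x' }

To compute FIRST(Y x a), process the symbols left to right:
Symbol Y is a non-terminal. Add FIRST(Y) \ {ε} = { '*', 'x' }
Y is not nullable (ε ∉ FIRST(Y)), so stop here.
FIRST(Y x a) = { '*', 'x' }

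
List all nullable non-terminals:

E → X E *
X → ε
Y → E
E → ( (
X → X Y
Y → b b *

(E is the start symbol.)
A non-terminal is nullable if it can derive ε (the empty string): either it has an ε-production, or it has a production whose right-hand side consists entirely of nullable non-terminals.

ε-productions: X → ε
So X is immediately nullable.
No further non-terminal can be added: every production for the remaining non-terminals contains a terminal or a non-nullable non-terminal.
Nullable = { 'X' }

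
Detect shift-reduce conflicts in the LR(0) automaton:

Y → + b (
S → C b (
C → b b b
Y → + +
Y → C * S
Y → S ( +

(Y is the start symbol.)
No shift-reduce conflicts

Augment with Y' → Y and build the canonical LR(0) collection (I0 = CLOSURE({[Y' → . Y]}), then GOTO on every symbol after a dot until no new states appear). It has 18 states:
  I0: { [C → . b b b], [S → . C b (], [Y → . + +], [Y → . + b (], [Y → . C * S], [Y → . S ( +], [Y' → . Y] }  — shift
  I1: { [Y → + . +], [Y → + . b (] }  — shift
  I2: { [S → C . b (], [Y → C . * S] }  — shift
  I3: { [Y → S . ( +] }  — shift
  I4: { [Y' → Y .] }  — accept
  I5: { [C → b . b b] }  — shift
  I6: { [C → b b . b] }  — shift
  I7: { [C → b b b .] }  — reduce
  I8: { [Y → S ( . +] }  — shift
  I9: { [Y → S ( + .] }  — reduce
  I10: { [C → . b b b], [S → . C b (], [Y → C * . S] }  — shift
  I11: { [S → C b . (] }  — shift
  I12: { [S → C b ( .] }  — reduce
  I13: { [S → C . b (] }  — shift
  I14: { [Y → C * S .] }  — reduce
  I15: { [Y → + + .] }  — reduce
  I16: { [Y → + b . (] }  — shift
  I17: { [Y → + b ( .] }  — reduce

No state contains both a complete item and a shift item.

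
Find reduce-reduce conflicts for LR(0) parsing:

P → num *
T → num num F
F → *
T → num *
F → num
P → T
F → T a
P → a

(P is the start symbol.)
Yes — I5: [P → num * .] vs [T → num * .]

A reduce-reduce conflict occurs when an LR(0) state has two complete items [A → α .] and [B → β .] — both call for a reduction, and with no lookahead the parser cannot choose between them.

Augment with P' → P and build the canonical LR(0) collection (I0 = CLOSURE({[P' → . P]}), then GOTO on every symbol after a dot until no new states appear). It has 13 states:
  I0: { [P → . T], [P → . a], [P → . num *], [P' → . P], [T → . num *], [T → . num num F] }  — shift
  I1: { [P' → P .] }  — accept
  I2: { [P → T .] }  — reduce
  I3: { [P → a .] }  — reduce
  I4: { [P → num . *], [T → num . *], [T → num . num F] }  — shift
  I5: { [P → num * .], [T → num * .] }  — 2 reduces
  I6: { [F → . *], [F → . T a], [F → . num], [T → . num *], [T → . num num F], [T → num num . F] }  — shift
  I7: { [F → * .] }  — reduce
  I8: { [T → num num F .] }  — reduce
  I9: { [F → T . a] }  — shift
  I10: { [F → num .], [T → num . *], [T → num . num F] }  — shift, reduce
  I11: { [T → num * .] }  — reduce
  I12: { [F → T a .] }  — reduce

I5 contains complete items [P → num * .], [T → num * .] — reduce-reduce conflict.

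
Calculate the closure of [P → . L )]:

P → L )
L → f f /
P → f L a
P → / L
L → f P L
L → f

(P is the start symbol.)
To compute CLOSURE, for each item [A → α.Bβ] where B is a non-terminal, add [B → .γ] for all productions B → γ; repeat for the newly added items until nothing changes.

Start with: [P → . L )]
  [P → . L )] has the dot before L: add [L → . f f /], [L → . f P L], [L → . f]
No further items can be added.

CLOSURE = { [L → . f P L], [L → . f f /], [L → . f], [P → . L )] }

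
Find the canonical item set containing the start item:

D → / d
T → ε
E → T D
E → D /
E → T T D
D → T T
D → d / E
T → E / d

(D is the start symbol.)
First, augment the grammar with D' → D
I₀ = CLOSURE({ [D' → . D] }):
  [D' → . D] has the dot before D: add [D → . / d], [D → . T T], [D → . d / E]
  [D → . T T] has the dot before T: add [T → .], [T → . E / d]
  [T → . E / d] has the dot before E: add [E → . T D], [E → . D /], [E → . T T D]
No further items can be added.

I₀ = { [D → . / d], [D → . T T], [D → . d / E], [D' → . D], [E → . D /], [E → . T D], [E → . T T D], [T → . E / d], [T → .] }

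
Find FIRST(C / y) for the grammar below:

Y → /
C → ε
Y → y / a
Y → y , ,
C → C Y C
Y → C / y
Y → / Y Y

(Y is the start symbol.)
FIRST sets of the non-terminals involved (from the grammar, by fixed-point iteration):
  FIRST(C) = { '/', 'y', ε }

To compute FIRST(C / y), process the symbols left to right:
Symbol C is a non-terminal. Add FIRST(C) \ {ε} = { '/', 'y' }
C is nullable (ε ∈ FIRST(C)), continue to the next symbol.
Symbol / is a terminal. Add '/' and stop.
FIRST(C / y) = { '/', 'y' }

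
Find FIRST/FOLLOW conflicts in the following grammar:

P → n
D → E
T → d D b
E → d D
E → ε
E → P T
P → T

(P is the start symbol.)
No FIRST/FOLLOW conflicts.

A FIRST/FOLLOW conflict occurs when a non-terminal N has a nullable alternative N → β (β ⇒* ε) and another alternative N → α with FIRST(α) ∩ FOLLOW(N) ≠ ∅: on such a lookahead the parser cannot decide between expanding α and letting N vanish via β.

Nullable non-terminals: D, E.
FIRST sets used below: FIRST(P) = { 'd', 'n' }
D has a nullable alternative but only one production, so nothing to check.

E: nullable alternative(s) E → ε; FOLLOW(E) = { 'b' }
  E → d D: FIRST \ {ε} = { 'd' } — disjoint from FOLLOW(E)
  E → ε: FIRST \ {ε} = { } — this is the only nullable alternative, skip
  E → P T: FIRST \ {ε} = { 'd', 'n' } — disjoint from FOLLOW(E)

P, T have no nullable alternative, so no FIRST/FOLLOW check is needed there.

No FIRST/FOLLOW conflicts found.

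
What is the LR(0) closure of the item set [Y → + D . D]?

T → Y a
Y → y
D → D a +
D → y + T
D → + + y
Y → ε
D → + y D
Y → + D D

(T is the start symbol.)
{ [D → . + + y], [D → . + y D], [D → . D a +], [D → . y + T], [Y → + D . D] }

To compute CLOSURE, for each item [A → α.Bβ] where B is a non-terminal, add [B → .γ] for all productions B → γ; repeat for the newly added items until nothing changes.

Start with: [Y → + D . D]
  [Y → + D . D] has the dot before D: add [D → . D a +], [D → . y + T], [D → . + + y], [D → . + y D]
No further items can be added.

CLOSURE = { [D → . + + y], [D → . + y D], [D → . D a +], [D → . y + T], [Y → + D . D] }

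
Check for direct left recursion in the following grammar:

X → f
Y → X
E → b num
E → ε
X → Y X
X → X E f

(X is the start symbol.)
Yes, X is left-recursive

X → f: starts with f
Y → X: starts with X
E → b num: starts with b
E → ε: starts with ε
X → Y X: starts with Y
X → X E f: LEFT RECURSIVE (starts with X)

The grammar has direct left recursion on: X.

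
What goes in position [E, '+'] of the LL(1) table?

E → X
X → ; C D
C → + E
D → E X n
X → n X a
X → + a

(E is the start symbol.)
To find M[E, '+'], we find productions for E where '+' is in the predict set (PREDICT(N → α) = (FIRST(α) \ {ε}) ∪ (FOLLOW(N) if α ⇒* ε)).

Relevant sets:
  FIRST(X) = { '+', ';', 'n' }

E → X: PREDICT = { '+', ';', 'n' }
  '+' is in predict set, so this production goes in M[E, '+']

M[E, '+'] = E → X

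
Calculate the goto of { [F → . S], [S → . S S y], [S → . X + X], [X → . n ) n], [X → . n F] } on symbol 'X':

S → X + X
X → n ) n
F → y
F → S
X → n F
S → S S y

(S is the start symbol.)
GOTO(I, 'X') = CLOSURE({ [A → αX.β] : [A → α.Xβ] ∈ I, X = 'X' })

Items with dot before 'X', with the dot advanced:
  [S → . X + X] → [S → X . + X]
Closure adds nothing (no advanced item has the dot before a non-terminal).

GOTO = { [S → X . + X] }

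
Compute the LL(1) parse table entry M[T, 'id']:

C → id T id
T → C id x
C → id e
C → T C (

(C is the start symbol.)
T → C id x

To find M[T, 'id'], we find productions for T where 'id' is in the predict set (PREDICT(N → α) = (FIRST(α) \ {ε}) ∪ (FOLLOW(N) if α ⇒* ε)).

Relevant sets:
  FIRST(C) = { 'id' }

T → C id x: PREDICT = { 'id' }
  'id' is in predict set, so this production goes in M[T, 'id']

M[T, 'id'] = T → C id x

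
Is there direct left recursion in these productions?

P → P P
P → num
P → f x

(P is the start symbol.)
Yes, P is left-recursive

Direct left recursion occurs when N → N α for some non-terminal N (the right-hand side begins with the left-hand side itself).

P → P P: LEFT RECURSIVE (starts with P)
P → num: starts with num
P → f x: starts with f

The grammar has direct left recursion on: P.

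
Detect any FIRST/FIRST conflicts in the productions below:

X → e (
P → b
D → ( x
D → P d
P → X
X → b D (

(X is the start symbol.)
A FIRST/FIRST conflict occurs when two productions N → α and N → β for the same non-terminal have FIRST(α) ∩ FIRST(β) ≠ ∅ (with ε ∈ FIRST of a nullable right-hand side, so two nullable alternatives also conflict).

FIRST sets of the non-terminals at (or reachable through a nullable prefix from) the front of some alternative:
  FIRST(X) = { 'b', 'e' }
  FIRST(P) = { 'b', 'e' }

Productions for X:
  X → e (: FIRST = { 'e' }
  X → b D (: FIRST = { 'b' }
Productions for P:
  P → b: FIRST = { 'b' }
  P → X: FIRST = { 'b', 'e' }
Productions for D:
  D → ( x: FIRST = { '(' }
  D → P d: FIRST = { 'b', 'e' }

Conflict for P: P → b and P → X
  Overlap: { 'b' }

Answer: Yes. P → b / P → X on { 'b' }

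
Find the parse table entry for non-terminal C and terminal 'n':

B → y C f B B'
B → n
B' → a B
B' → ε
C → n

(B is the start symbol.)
To find M[C, 'n'], we find productions for C where 'n' is in the predict set (PREDICT(N → α) = (FIRST(α) \ {ε}) ∪ (FOLLOW(N) if α ⇒* ε)).

C → n: PREDICT = { 'n' }
  'n' is in predict set, so this production goes in M[C, 'n']

M[C, 'n'] = C → n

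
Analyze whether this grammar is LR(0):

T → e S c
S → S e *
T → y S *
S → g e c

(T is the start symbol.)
Yes, the grammar is LR(0)

Augment with T' → T and build the canonical LR(0) collection (I0 = CLOSURE({[T' → . T]}), then GOTO on every symbol after a dot until no new states appear). It has 13 states:
  I0: { [T → . e S c], [T → . y S *], [T' → . T] }  — shift
  I1: { [T' → T .] }  — accept
  I2: { [S → . S e *], [S → . g e c], [T → e . S c] }  — shift
  I3: { [S → . S e *], [S → . g e c], [T → y . S *] }  — shift
  I4: { [S → S . e *], [T → y S . *] }  — shift
  I5: { [S → g . e c] }  — shift
  I6: { [S → g e . c] }  — shift
  I7: { [S → g e c .] }  — reduce
  I8: { [T → y S * .] }  — reduce
  I9: { [S → S e . *] }  — shift
  I10: { [S → S e * .] }  — reduce
  I11: { [S → S . e *], [T → e S . c] }  — shift
  I12: { [T → e S c .] }  — reduce

Every state is either a pure shift/goto state or contains exactly one complete item and nothing to shift — no conflicts. The grammar is LR(0).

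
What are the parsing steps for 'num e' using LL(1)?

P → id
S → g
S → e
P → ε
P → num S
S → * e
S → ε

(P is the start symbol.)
LL(1) parsing maintains a stack (initially the start symbol over $) and the input. At each step: if the stack top is a terminal, match it against the current input token; if it is a non-terminal N, replace it with the RHS of M[N, lookahead] (the unique production whose predict set contains the lookahead).

Stack is shown with the top on the left.

Stack    Input    Action
------------------------
P $      num e $  output P → num S
num S $  num e $  match 'num'
S $      e $      output S → e
e $      e $      match 'e'
$        $        accept

The string is accepted.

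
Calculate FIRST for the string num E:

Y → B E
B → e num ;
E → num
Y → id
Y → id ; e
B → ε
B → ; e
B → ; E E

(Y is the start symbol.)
To compute FIRST(num E), process the symbols left to right:
Symbol num is a terminal. Add 'num' and stop.
FIRST(num E) = { 'num' }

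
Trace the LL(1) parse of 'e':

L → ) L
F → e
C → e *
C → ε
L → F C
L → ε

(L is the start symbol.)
LL(1) parsing maintains a stack (initially the start symbol over $) and the input. At each step: if the stack top is a terminal, match it against the current input token; if it is a non-terminal N, replace it with the RHS of M[N, lookahead] (the unique production whose predict set contains the lookahead).

Stack is shown with the top on the left.

Stack  Input  Action
--------------------
L $    e $    output L → F C
F C $  e $    output F → e
e C $  e $    match 'e'
C $    $      output C → ε
$      $      accept

The string is accepted.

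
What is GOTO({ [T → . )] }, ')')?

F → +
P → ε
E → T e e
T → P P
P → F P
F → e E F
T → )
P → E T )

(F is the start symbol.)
GOTO(I, ')') = CLOSURE({ [A → αX.β] : [A → α.Xβ] ∈ I, X = ')' })

Items with dot before ')', with the dot advanced:
  [T → . )] → [T → ) .]
Closure adds nothing (no advanced item has the dot before a non-terminal).

GOTO = { [T → ) .] }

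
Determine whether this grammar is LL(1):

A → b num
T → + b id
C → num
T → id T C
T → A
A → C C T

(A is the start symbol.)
Relevant sets:
  FIRST(C) = { 'num' }
  FIRST(A) = { 'b', 'num' }

For A:
  PREDICT(A → b num) = { 'b' }
  PREDICT(A → C C T) = { 'num' }
For T:
  PREDICT(T → '+' b id) = { '+' }
  PREDICT(T → id T C) = { 'id' }
  PREDICT(T → A) = { 'b', 'num' }
C has a single production, so nothing to check there.

All predict sets are disjoint. The grammar IS LL(1).

Answer: Yes, the grammar is LL(1).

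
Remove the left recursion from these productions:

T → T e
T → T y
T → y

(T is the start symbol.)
T → y T'
T' → e T'
T' → y T'
T' → ε

T is directly left-recursive. The standard transformation for
  A → A α₁ | ... | A α_m | β₁ | ... | β_n
is
  A  → β₁ A' | ... | β_n A'
  A' → α₁ A' | ... | α_m A' | ε

T → y becomes T → y T'
T → T e becomes T' → e T'
T → T y becomes T' → y T'
Add T' → ε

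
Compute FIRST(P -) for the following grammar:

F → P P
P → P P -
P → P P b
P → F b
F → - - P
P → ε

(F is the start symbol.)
FIRST sets of the non-terminals involved (from the grammar, by fixed-point iteration):
  FIRST(P) = { '-', 'b', ε }

To compute FIRST(P -), process the symbols left to right:
Symbol P is a non-terminal. Add FIRST(P) \ {ε} = { '-', 'b' }
P is nullable (ε ∈ FIRST(P)), continue to the next symbol.
Symbol - is a terminal. Add '-' and stop.
FIRST(P -) = { '-', 'b' }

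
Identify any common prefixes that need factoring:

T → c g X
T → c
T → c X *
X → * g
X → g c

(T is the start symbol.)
Left-factoring is needed when two productions for the same non-terminal
share a common prefix on the right-hand side.

Productions for T:
  T → c g X
  T → c
  T → c X *
Productions for X:
  X → * g
  X → g c

Found common prefix 'c' in productions for T

Answer: Yes, T has productions with common prefix 'c'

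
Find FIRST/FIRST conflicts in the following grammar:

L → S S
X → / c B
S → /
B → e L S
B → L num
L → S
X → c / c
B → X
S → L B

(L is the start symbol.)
A FIRST/FIRST conflict occurs when two productions N → α and N → β for the same non-terminal have FIRST(α) ∩ FIRST(β) ≠ ∅ (with ε ∈ FIRST of a nullable right-hand side, so two nullable alternatives also conflict).

FIRST sets of the non-terminals at (or reachable through a nullable prefix from) the front of some alternative:
  FIRST(S) = { '/' }
  FIRST(L) = { '/' }
  FIRST(X) = { '/', 'c' }

Productions for L:
  L → S S: FIRST = { '/' }
  L → S: FIRST = { '/' }
Productions for X:
  X → / c B: FIRST = { '/' }
  X → c / c: FIRST = { 'c' }
Productions for S:
  S → /: FIRST = { '/' }
  S → L B: FIRST = { '/' }
Productions for B:
  B → e L S: FIRST = { 'e' }
  B → L num: FIRST = { '/' }
  B → X: FIRST = { '/', 'c' }

Conflict for L: L → S S and L → S
  Overlap: { '/' }
Conflict for S: S → / and S → L B
  Overlap: { '/' }
Conflict for B: B → L num and B → X
  Overlap: { '/' }

Answer: Yes. L → S S / L → S on { '/' }; S → '/' / S → L B on { '/' }; B → L num / B → X on { '/' }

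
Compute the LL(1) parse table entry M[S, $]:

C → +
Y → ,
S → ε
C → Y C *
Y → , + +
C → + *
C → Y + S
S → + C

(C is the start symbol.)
S → ε

To find M[S, $], we find productions for S where $ is in the predict set (PREDICT(N → α) = (FIRST(α) \ {ε}) ∪ (FOLLOW(N) if α ⇒* ε)).

Relevant sets:
  FOLLOW(S) = { $, '*' }

S → ε: PREDICT = { $, '*' }
  $ is in predict set, so this production goes in M[S, $]
S → + C: PREDICT = { '+' }

M[S, $] = S → ε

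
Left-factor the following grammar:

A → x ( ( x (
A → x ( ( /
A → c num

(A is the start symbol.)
A → x ( ( A'
A' → x (
A' → /
A → c num

Left-factoring transforms A → αβ₁ | αβ₂ into A → αA' and A' → β₁ | β₂
(α is the longest common prefix among the alternatives). Repeat until
no nonterminal has two alternatives with a common prefix.

Round 1: A has alternatives sharing prefix 'x ( ('. Introduce A': A → x ( ( A'
  Add: A' → x (
  Add: A' → /

No remaining common prefixes — done.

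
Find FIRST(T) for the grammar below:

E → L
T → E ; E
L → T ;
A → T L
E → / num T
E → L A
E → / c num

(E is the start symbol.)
To compute FIRST(T), examine every production with T on the left-hand side, reading each right-hand side left to right until a non-nullable symbol is reached.

FIRST sets of the other non-terminals involved (by the same procedure, iterated to a fixed point):
  FIRST(E) = { '/' }

From T → E ; E:
  - E is a non-terminal: add FIRST(E) \ {ε} = { '/' }
    E is not nullable, so stop

Collecting: FIRST(T) = { '/' }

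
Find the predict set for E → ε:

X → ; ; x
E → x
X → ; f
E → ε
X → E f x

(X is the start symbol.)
{ 'f' }

PREDICT(E → ε) = (FIRST(RHS) \ {ε}) ∪ (FOLLOW(E) if ε ∈ FIRST(RHS), i.e. RHS ⇒* ε)
The right-hand side is ε (FIRST(ε) = { ε }), so the predict set is FOLLOW(E) = { 'f' }
PREDICT(E → ε) = { 'f' }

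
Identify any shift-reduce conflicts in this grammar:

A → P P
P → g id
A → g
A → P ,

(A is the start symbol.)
A shift-reduce conflict occurs when an LR(0) state has both:
  - a complete (reduce) item [A → α .] (dot at the end), and
  - a shift item [B → β . c γ] (dot before a terminal).

Augment with A' → A and build the canonical LR(0) collection (I0 = CLOSURE({[A' → . A]}), then GOTO on every symbol after a dot until no new states appear). It has 8 states:
  I0: { [A → . P ,], [A → . P P], [A → . g], [A' → . A], [P → . g id] }  — shift
  I1: { [A' → A .] }  — accept
  I2: { [A → P . ,], [A → P . P], [P → . g id] }  — shift
  I3: { [A → g .], [P → g . id] }  — shift, reduce
  I4: { [P → g id .] }  — reduce
  I5: { [A → P , .] }  — reduce
  I6: { [A → P P .] }  — reduce
  I7: { [P → g . id] }  — shift

I3 contains reduce item [A → g .] and shift item [P → g . id] — shift-reduce conflict.

Answer: Yes — I3: [A → g .] vs [P → g . id]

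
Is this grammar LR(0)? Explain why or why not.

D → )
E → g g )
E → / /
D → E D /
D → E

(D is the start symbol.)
No. Shift-reduce conflict between [D → E .] and [D → . )]

Augment with D' → D and build the canonical LR(0) collection (I0 = CLOSURE({[D' → . D]}), then GOTO on every symbol after a dot until no new states appear). It has 11 states:
  I0: { [D → . )], [D → . E D /], [D → . E], [D' → . D], [E → . / /], [E → . g g )] }  — shift
  I1: { [D → ) .] }  — reduce
  I2: { [E → / . /] }  — shift
  I3: { [D' → D .] }  — accept
  I4: { [D → . )], [D → . E D /], [D → . E], [D → E . D /], [D → E .], [E → . / /], [E → . g g )] }  — shift, reduce
  I5: { [E → g . g )] }  — shift
  I6: { [E → g g . )] }  — shift
  I7: { [E → g g ) .] }  — reduce
  I8: { [D → E D . /] }  — shift
  I9: { [D → E D / .] }  — reduce
  I10: { [E → / / .] }  — reduce

Conflict in state I4:
  Shift-reduce conflict between [D → E .] and [D → . )]
So the grammar is NOT LR(0).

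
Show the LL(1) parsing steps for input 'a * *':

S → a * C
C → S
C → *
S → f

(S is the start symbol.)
LL(1) parsing maintains a stack (initially the start symbol over $) and the input. At each step: if the stack top is a terminal, match it against the current input token; if it is a non-terminal N, replace it with the RHS of M[N, lookahead] (the unique production whose predict set contains the lookahead).

Stack is shown with the top on the left.

Stack    Input    Action
------------------------
S $      a * * $  output S → a * C
a * C $  a * * $  match 'a'
* C $    * * $    match '*'
C $      * $      output C → *
* $      * $      match '*'
$        $        accept

The string is accepted.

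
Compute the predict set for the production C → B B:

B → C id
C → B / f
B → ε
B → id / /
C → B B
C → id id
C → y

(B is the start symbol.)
{ '/', 'id', 'y' }

PREDICT(C → B B) = (FIRST(RHS) \ {ε}) ∪ (FOLLOW(C) if ε ∈ FIRST(RHS), i.e. RHS ⇒* ε)
FIRST(B) = { '/', 'id', 'y', ε }
FIRST(B B) = { '/', 'id', 'y', ε }
ε ∈ FIRST(B B) (the right-hand side is nullable), so add FOLLOW(C) = { 'id' }
PREDICT(C → B B) = { '/', 'id', 'y' }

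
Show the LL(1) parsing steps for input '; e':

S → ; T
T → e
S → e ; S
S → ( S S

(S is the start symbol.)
LL(1) parsing maintains a stack (initially the start symbol over $) and the input. At each step: if the stack top is a terminal, match it against the current input token; if it is a non-terminal N, replace it with the RHS of M[N, lookahead] (the unique production whose predict set contains the lookahead).

Stack is shown with the top on the left.

Stack  Input  Action
--------------------
S $    ; e $  output S → ; T
; T $  ; e $  match ';'
T $    e $    output T → e
e $    e $    match 'e'
$      $      accept

The string is accepted.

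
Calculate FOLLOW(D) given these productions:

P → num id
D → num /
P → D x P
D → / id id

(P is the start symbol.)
To compute FOLLOW(D), find every occurrence of D on a right-hand side N → α D β: add FIRST(β) \ {ε}, and if β is empty or nullable also add FOLLOW(N). Iterate to a fixed point.

In P → D x P: D is followed by x P, add FIRST(x P) \ {ε} = { 'x' }

Taking the union: FOLLOW(D) = { 'x' }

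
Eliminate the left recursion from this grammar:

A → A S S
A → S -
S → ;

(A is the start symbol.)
A is directly left-recursive. The standard transformation for
  A → A α₁ | ... | A α_m | β₁ | ... | β_n
is
  A  → β₁ A' | ... | β_n A'
  A' → α₁ A' | ... | α_m A' | ε

A → S - becomes A → S - A'
A → A S S becomes A' → S S A'
Add A' → ε

Productions for other non-terminals are unchanged:
  S → ;

Resulting grammar:
A → S - A'
A' → S S A'
A' → ε
S → ;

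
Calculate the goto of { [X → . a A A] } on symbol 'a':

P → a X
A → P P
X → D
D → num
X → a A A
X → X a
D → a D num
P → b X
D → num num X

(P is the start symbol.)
GOTO(I, 'a') = CLOSURE({ [A → αX.β] : [A → α.Xβ] ∈ I, X = 'a' })

Items with dot before 'a', with the dot advanced:
  [X → . a A A] → [X → a . A A]
Closure of the advanced items:
  [X → a . A A] has the dot before A: add [A → . P P]
  [A → . P P] has the dot before P: add [P → . a X], [P → . b X]

GOTO = { [A → . P P], [P → . a X], [P → . b X], [X → a . A A] }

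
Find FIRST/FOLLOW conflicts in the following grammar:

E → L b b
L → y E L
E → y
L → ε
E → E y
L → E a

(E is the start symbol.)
Nullable non-terminals: L.
FIRST sets used below: FIRST(E) = { 'b', 'y' }

L: nullable alternative(s) L → ε; FOLLOW(L) = { 'b' }
  L → y E L: FIRST \ {ε} = { 'y' } — disjoint from FOLLOW(L)
  L → ε: FIRST \ {ε} = { } — this is the only nullable alternative, skip
  L → E a: FIRST \ {ε} = { 'b', 'y' } — overlaps FOLLOW(L) on { 'b' }: CONFLICT

E has no nullable alternative, so no FIRST/FOLLOW check is needed there.

So the grammar has 1 FIRST/FOLLOW conflict (marked CONFLICT above).

Answer: Yes. L → E a with FOLLOW(L) on { 'b' }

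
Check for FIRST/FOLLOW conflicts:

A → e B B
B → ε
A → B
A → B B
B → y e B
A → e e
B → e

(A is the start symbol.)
Nullable non-terminals: A, B.
FIRST sets used below: FIRST(B) = { 'e', 'y', ε }

A: nullable alternative(s) A → B, A → B B; FOLLOW(A) = { $ }
  A → e B B: FIRST \ {ε} = { 'e' } — disjoint from FOLLOW(A)
  A → B: FIRST \ {ε} = { 'e', 'y' } — disjoint from FOLLOW(A)
  A → B B: FIRST \ {ε} = { 'e', 'y' } — disjoint from FOLLOW(A)
  A → e e: FIRST \ {ε} = { 'e' } — disjoint from FOLLOW(A)

B: nullable alternative(s) B → ε; FOLLOW(B) = { $, 'e', 'y' }
  B → ε: FIRST \ {ε} = { } — this is the only nullable alternative, skip
  B → y e B: FIRST \ {ε} = { 'y' } — overlaps FOLLOW(B) on { 'y' }: CONFLICT
  B → e: FIRST \ {ε} = { 'e' } — overlaps FOLLOW(B) on { 'e' }: CONFLICT

So the grammar has 2 FIRST/FOLLOW conflicts (marked CONFLICT above).

Answer: Yes. B → y e B with FOLLOW(B) on { 'y' }; B → e with FOLLOW(B) on { 'e' }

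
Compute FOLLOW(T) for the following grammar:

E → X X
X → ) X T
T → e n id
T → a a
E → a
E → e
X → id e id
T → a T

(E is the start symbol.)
To compute FOLLOW(T), find every occurrence of T on a right-hand side N → α T β: add FIRST(β) \ {ε}, and if β is empty or nullable also add FOLLOW(N). Iterate to a fixed point.

In X → ) X T: T is at the end, add FOLLOW(X)
In T → a T: T is at the end; this adds FOLLOW(T) to itself — nothing new

The FOLLOW sets referred to above (computed the same way, to a fixed point):
  FOLLOW(X) = { $, ')', 'a', 'e', 'id' }

Taking the union: FOLLOW(T) = { $, ')', 'a', 'e', 'id' }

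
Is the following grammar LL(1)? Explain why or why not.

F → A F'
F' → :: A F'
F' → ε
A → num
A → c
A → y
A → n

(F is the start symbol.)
A grammar is LL(1) if for each non-terminal N with multiple productions, the predict sets of those productions are pairwise disjoint, where PREDICT(N → α) = (FIRST(α) \ {ε}) ∪ (FOLLOW(N) if α ⇒* ε).

Relevant sets:
  FOLLOW(F') = { $ }

For F':
  PREDICT(F' → :: A F') = { '::' }
  PREDICT(F' → ε) = { $ }
For A:
  PREDICT(A → num) = { 'num' }
  PREDICT(A → c) = { 'c' }
  PREDICT(A → y) = { 'y' }
  PREDICT(A → n) = { 'n' }
F has a single production, so nothing to check there.

All predict sets are disjoint. The grammar IS LL(1).

Answer: Yes, the grammar is LL(1).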